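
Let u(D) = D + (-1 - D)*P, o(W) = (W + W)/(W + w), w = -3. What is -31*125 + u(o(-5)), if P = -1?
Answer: -7743/2 ≈ -3871.5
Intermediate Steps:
o(W) = 2*W/(-3 + W) (o(W) = (W + W)/(W - 3) = (2*W)/(-3 + W) = 2*W/(-3 + W))
u(D) = 1 + 2*D (u(D) = D + (-1 - D)*(-1) = D + (1 + D) = 1 + 2*D)
-31*125 + u(o(-5)) = -31*125 + (1 + 2*(2*(-5)/(-3 - 5))) = -3875 + (1 + 2*(2*(-5)/(-8))) = -3875 + (1 + 2*(2*(-5)*(-⅛))) = -3875 + (1 + 2*(5/4)) = -3875 + (1 + 5/2) = -3875 + 7/2 = -7743/2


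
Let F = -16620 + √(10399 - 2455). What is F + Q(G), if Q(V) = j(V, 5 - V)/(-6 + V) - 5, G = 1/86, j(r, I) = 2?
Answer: -8562047/515 + 2*√1986 ≈ -16536.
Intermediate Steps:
G = 1/86 ≈ 0.011628
Q(V) = -5 + 2/(-6 + V) (Q(V) = 2/(-6 + V) - 5 = -5 + 2/(-6 + V))
F = -16620 + 2*√1986 (F = -16620 + √7944 = -16620 + 2*√1986 ≈ -16531.)
F + Q(G) = (-16620 + 2*√1986) + (32 - 5*1/86)/(-6 + 1/86) = (-16620 + 2*√1986) + (32 - 5/86)/(-515/86) = (-16620 + 2*√1986) - 86/515*2747/86 = (-16620 + 2*√1986) - 2747/515 = -8562047/515 + 2*√1986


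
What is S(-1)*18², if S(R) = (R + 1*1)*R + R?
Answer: -324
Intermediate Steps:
S(R) = R + R*(1 + R) (S(R) = (R + 1)*R + R = (1 + R)*R + R = R*(1 + R) + R = R + R*(1 + R))
S(-1)*18² = -(2 - 1)*18² = -1*1*324 = -1*324 = -324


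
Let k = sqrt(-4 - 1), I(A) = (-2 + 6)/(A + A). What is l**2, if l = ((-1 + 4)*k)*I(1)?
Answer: -180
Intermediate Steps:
I(A) = 2/A (I(A) = 4/((2*A)) = 4*(1/(2*A)) = 2/A)
k = I*sqrt(5) (k = sqrt(-5) = I*sqrt(5) ≈ 2.2361*I)
l = 6*I*sqrt(5) (l = ((-1 + 4)*(I*sqrt(5)))*(2/1) = (3*(I*sqrt(5)))*(2*1) = (3*I*sqrt(5))*2 = 6*I*sqrt(5) ≈ 13.416*I)
l**2 = (6*I*sqrt(5))**2 = -180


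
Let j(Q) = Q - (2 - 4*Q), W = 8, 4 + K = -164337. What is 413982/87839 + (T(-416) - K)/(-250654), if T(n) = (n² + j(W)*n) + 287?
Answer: 37746489132/11008598353 ≈ 3.4288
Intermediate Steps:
K = -164341 (K = -4 - 164337 = -164341)
j(Q) = -2 + 5*Q (j(Q) = Q + (-2 + 4*Q) = -2 + 5*Q)
T(n) = 287 + n² + 38*n (T(n) = (n² + (-2 + 5*8)*n) + 287 = (n² + (-2 + 40)*n) + 287 = (n² + 38*n) + 287 = 287 + n² + 38*n)
413982/87839 + (T(-416) - K)/(-250654) = 413982/87839 + ((287 + (-416)² + 38*(-416)) - 1*(-164341))/(-250654) = 413982*(1/87839) + ((287 + 173056 - 15808) + 164341)*(-1/250654) = 413982/87839 + (157535 + 164341)*(-1/250654) = 413982/87839 + 321876*(-1/250654) = 413982/87839 - 160938/125327 = 37746489132/11008598353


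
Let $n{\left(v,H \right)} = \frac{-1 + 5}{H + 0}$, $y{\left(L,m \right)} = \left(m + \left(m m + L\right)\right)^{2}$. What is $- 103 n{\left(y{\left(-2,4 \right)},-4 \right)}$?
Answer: $103$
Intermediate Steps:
$y{\left(L,m \right)} = \left(L + m + m^{2}\right)^{2}$ ($y{\left(L,m \right)} = \left(m + \left(m^{2} + L\right)\right)^{2} = \left(m + \left(L + m^{2}\right)\right)^{2} = \left(L + m + m^{2}\right)^{2}$)
$n{\left(v,H \right)} = \frac{4}{H}$ ($n{\left(v,H \right)} = \frac{1}{H} 4 = \frac{4}{H}$)
$- 103 n{\left(y{\left(-2,4 \right)},-4 \right)} = - 103 \frac{4}{-4} = - 103 \cdot 4 \left(- \frac{1}{4}\right) = \left(-103\right) \left(-1\right) = 103$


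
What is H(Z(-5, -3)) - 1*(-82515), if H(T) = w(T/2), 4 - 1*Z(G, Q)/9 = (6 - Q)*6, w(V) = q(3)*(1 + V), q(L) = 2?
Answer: 82067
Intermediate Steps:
w(V) = 2 + 2*V (w(V) = 2*(1 + V) = 2 + 2*V)
Z(G, Q) = -288 + 54*Q (Z(G, Q) = 36 - 9*(6 - Q)*6 = 36 - 9*(36 - 6*Q) = 36 + (-324 + 54*Q) = -288 + 54*Q)
H(T) = 2 + T (H(T) = 2 + 2*(T/2) = 2 + T)
H(Z(-5, -3)) - 1*(-82515) = (2 + (-288 + 54*(-3))) - 1*(-82515) = (2 + (-288 - 162)) + 82515 = (2 - 450) + 82515 = -448 + 82515 = 82067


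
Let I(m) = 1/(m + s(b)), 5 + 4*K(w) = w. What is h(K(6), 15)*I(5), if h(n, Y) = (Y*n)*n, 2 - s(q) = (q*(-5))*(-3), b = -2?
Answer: 15/592 ≈ 0.025338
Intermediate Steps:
K(w) = -5/4 + w/4
s(q) = 2 - 15*q (s(q) = 2 - q*(-5)*(-3) = 2 - (-5*q)*(-3) = 2 - 15*q)
I(m) = 1/(32 + m) (I(m) = 1/(m + (2 - 15*(-2))) = 1/(m + (2 + 30)) = 1/(m + 32) = 1/(32 + m))
h(n, Y) = Y*n²
h(K(6), 15)*I(5) = (15*(-5/4 + (¼)*6)²)/(32 + 5) = (15*(-5/4 + 3/2)²)/37 = (15*(¼)²)*(1/37) = (15*(1/16))*(1/37) = (15/16)*(1/37) = 15/592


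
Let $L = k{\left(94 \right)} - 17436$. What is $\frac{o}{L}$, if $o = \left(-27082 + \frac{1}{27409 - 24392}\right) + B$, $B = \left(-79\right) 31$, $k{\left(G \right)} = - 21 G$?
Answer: $\frac{14849171}{9759995} \approx 1.5214$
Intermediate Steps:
$B = -2449$
$o = - \frac{89095026}{3017}$ ($o = \left(-27082 + \frac{1}{27409 - 24392}\right) - 2449 = \left(-27082 + \frac{1}{3017}\right) - 2449 = - \frac{81706393}{3017} - 2449 = - \frac{89095026}{3017} \approx -29531.0$)
$L = -19410$ ($L = \left(-21\right) 94 - 17436 = -1974 - 17436 = -19410$)
$\frac{o}{L} = - \frac{89095026}{3017 \left(-19410\right)} = \left(- \frac{89095026}{3017}\right) \left(- \frac{1}{19410}\right) = \frac{14849171}{9759995}$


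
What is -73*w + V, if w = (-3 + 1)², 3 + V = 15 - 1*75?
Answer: -355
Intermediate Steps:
V = -63 (V = -3 + (15 - 1*75) = -3 + (15 - 75) = -3 - 60 = -63)
w = 4 (w = (-2)² = 4)
-73*w + V = -73*4 - 63 = -292 - 63 = -355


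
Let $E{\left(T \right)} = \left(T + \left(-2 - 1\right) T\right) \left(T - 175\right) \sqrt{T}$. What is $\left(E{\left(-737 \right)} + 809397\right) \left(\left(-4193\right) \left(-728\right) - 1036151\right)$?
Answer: $1632030069141 - 2710559141664 i \sqrt{737} \approx 1.632 \cdot 10^{12} - 7.3586 \cdot 10^{13} i$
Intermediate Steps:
$E{\left(T \right)} = - 2 T^{\frac{3}{2}} \left(-175 + T\right)$ ($E{\left(T \right)} = \left(T - 3 T\right) \left(-175 + T\right) \sqrt{T} = - 2 T \left(-175 + T\right) \sqrt{T} = - 2 T^{\frac{3}{2}} \left(-175 + T\right)$)
$\left(E{\left(-737 \right)} + 809397\right) \left(\left(-4193\right) \left(-728\right) - 1036151\right) = \left(2 \left(-737\right)^{\frac{3}{2}} \left(175 - -737\right) + 809397\right) \left(\left(-4193\right) \left(-728\right) - 1036151\right) = \left(2 \left(- 737 i \sqrt{737}\right) \left(175 + 737\right) + 809397\right) \left(3052504 - 1036151\right) = \left(2 \left(- 737 i \sqrt{737}\right) 912 + 809397\right) 2016353 = \left(- 1344288 i \sqrt{737} + 809397\right) 2016353 = \left(809397 - 1344288 i \sqrt{737}\right) 2016353 = 1632030069141 - 2710559141664 i \sqrt{737}$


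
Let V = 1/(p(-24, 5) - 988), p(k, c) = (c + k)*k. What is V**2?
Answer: 1/283024 ≈ 3.5333e-6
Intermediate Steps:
p(k, c) = k*(c + k)
V = -1/532 (V = 1/(-24*(5 - 24) - 988) = 1/(-24*(-19) - 988) = 1/(456 - 988) = 1/(-532) = -1/532 ≈ -0.0018797)
V**2 = (-1/532)**2 = 1/283024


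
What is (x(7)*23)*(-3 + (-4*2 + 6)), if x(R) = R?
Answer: -805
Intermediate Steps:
(x(7)*23)*(-3 + (-4*2 + 6)) = (7*23)*(-3 + (-4*2 + 6)) = 161*(-3 + (-8 + 6)) = 161*(-3 - 2) = 161*(-5) = -805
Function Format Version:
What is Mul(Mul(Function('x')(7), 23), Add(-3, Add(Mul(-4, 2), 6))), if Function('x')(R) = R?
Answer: -805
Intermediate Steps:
Mul(Mul(Function('x')(7), 23), Add(-3, Add(Mul(-4, 2), 6))) = Mul(Mul(7, 23), Add(-3, Add(Mul(-4, 2), 6))) = Mul(161, Add(-3, Add(-8, 6))) = Mul(161, Add(-3, -2)) = Mul(161, -5) = -805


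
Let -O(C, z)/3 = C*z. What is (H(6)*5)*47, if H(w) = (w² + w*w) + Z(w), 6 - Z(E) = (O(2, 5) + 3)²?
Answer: -152985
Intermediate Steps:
O(C, z) = -3*C*z
Z(E) = -723 (Z(E) = 6 - (-3*2*5 + 3)² = 6 - (-30 + 3)² = 6 - 1*(-27)² = 6 - 1*729 = 6 - 729 = -723)
H(w) = -723 + 2*w² (H(w) = (w² + w*w) - 723 = (w² + w²) - 723 = 2*w² - 723 = -723 + 2*w²)
(H(6)*5)*47 = ((-723 + 2*6²)*5)*47 = ((-723 + 2*36)*5)*47 = ((-723 + 72)*5)*47 = -651*5*47 = -3255*47 = -152985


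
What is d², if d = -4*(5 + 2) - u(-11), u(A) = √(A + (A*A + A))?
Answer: 883 + 168*√11 ≈ 1440.2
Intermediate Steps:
u(A) = √(A² + 2*A) (u(A) = √(A + (A² + A)) = √(A + (A + A²)) = √(A² + 2*A))
d = -28 - 3*√11 (d = -4*(5 + 2) - √(-11*(2 - 11)) = -4*7 - √(-11*(-9)) = -28 - √99 = -28 - 3*√11 ≈ -37.950)
d² = (-28 - 3*√11)²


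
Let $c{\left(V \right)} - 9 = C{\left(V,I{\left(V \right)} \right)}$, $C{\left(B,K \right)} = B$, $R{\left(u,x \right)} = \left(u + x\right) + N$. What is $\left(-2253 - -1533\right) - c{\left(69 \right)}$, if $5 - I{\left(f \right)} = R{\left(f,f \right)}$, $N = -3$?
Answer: $-798$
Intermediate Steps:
$R{\left(u,x \right)} = -3 + u + x$ ($R{\left(u,x \right)} = \left(u + x\right) - 3 = -3 + u + x$)
$I{\left(f \right)} = 8 - 2 f$ ($I{\left(f \right)} = 5 - \left(-3 + f + f\right) = 5 - \left(-3 + 2 f\right) = 8 - 2 f$)
$c{\left(V \right)} = 9 + V$
$\left(-2253 - -1533\right) - c{\left(69 \right)} = \left(-2253 - -1533\right) - \left(9 + 69\right) = \left(-2253 + 1533\right) - 78 = -720 - 78 = -798$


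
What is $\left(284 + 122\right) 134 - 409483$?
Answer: $-355079$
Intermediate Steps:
$\left(284 + 122\right) 134 - 409483 = 406 \cdot 134 - 409483 = 54404 - 409483 = -355079$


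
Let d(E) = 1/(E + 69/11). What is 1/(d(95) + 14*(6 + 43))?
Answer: 1114/764215 ≈ 0.0014577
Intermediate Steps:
d(E) = 1/(69/11 + E) (d(E) = 1/(E + 69*(1/11)) = 1/(E + 69/11) = 1/(69/11 + E))
1/(d(95) + 14*(6 + 43)) = 1/(11/(69 + 11*95) + 14*(6 + 43)) = 1/(11/(69 + 1045) + 14*49) = 1/(11/1114 + 686) = 1/(764215/1114) = 1114/764215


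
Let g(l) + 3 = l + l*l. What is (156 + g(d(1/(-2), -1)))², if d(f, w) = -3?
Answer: 25281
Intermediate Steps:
g(l) = -3 + l + l² (g(l) = -3 + (l + l*l) = -3 + (l + l²) = -3 + l + l²)
(156 + g(d(1/(-2), -1)))² = (156 + (-3 - 3 + (-3)²))² = (156 + (-3 - 3 + 9))² = (156 + 3)² = 159² = 25281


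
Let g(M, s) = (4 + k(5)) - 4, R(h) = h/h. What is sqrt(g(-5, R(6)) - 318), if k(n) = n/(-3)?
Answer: I*sqrt(2877)/3 ≈ 17.879*I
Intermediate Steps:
k(n) = -n/3 (k(n) = n*(-1/3) = -n/3)
R(h) = 1
g(M, s) = -5/3 (g(M, s) = (4 - 1/3*5) - 4 = (4 - 5/3) - 4 = 7/3 - 4 = -5/3)
sqrt(g(-5, R(6)) - 318) = sqrt(-5/3 - 318) = sqrt(-959/3) = I*sqrt(2877)/3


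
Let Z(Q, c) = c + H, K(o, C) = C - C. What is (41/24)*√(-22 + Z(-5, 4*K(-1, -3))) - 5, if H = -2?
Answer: -5 + 41*I*√6/12 ≈ -5.0 + 8.3691*I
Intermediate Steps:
K(o, C) = 0
Z(Q, c) = -2 + c (Z(Q, c) = c - 2 = -2 + c)
(41/24)*√(-22 + Z(-5, 4*K(-1, -3))) - 5 = (41/24)*√(-22 + (-2 + 4*0)) - 5 = (41*(1/24))*√(-22 + (-2 + 0)) - 5 = 41*√(-22 - 2)/24 - 5 = 41*√(-24)/24 - 5 = 41*(2*I*√6)/24 - 5 = 41*I*√6/12 - 5 = -5 + 41*I*√6/12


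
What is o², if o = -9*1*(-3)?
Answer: 729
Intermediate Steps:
o = 27 (o = -9*(-3) = 27)
o² = 27² = 729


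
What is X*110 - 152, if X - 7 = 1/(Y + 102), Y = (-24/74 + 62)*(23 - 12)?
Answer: 8924719/14438 ≈ 618.14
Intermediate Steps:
Y = 25102/37 (Y = (-24*1/74 + 62)*11 = (-12/37 + 62)*11 = (2282/37)*11 = 25102/37 ≈ 678.43)
X = 202169/28876 (X = 7 + 1/(25102/37 + 102) = 7 + 1/(28876/37) = 7 + 37/28876 = 202169/28876 ≈ 7.0013)
X*110 - 152 = (202169/28876)*110 - 152 = 11119295/14438 - 152 = 8924719/14438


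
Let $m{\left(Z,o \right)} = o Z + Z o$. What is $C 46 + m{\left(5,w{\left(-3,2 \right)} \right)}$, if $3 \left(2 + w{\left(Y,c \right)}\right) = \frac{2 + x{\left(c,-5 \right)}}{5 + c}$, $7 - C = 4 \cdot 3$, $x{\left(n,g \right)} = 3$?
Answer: $- \frac{5200}{21} \approx -247.62$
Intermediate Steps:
$C = -5$ ($C = 7 - 4 \cdot 3 = 7 - 12 = -5$)
$w{\left(Y,c \right)} = -2 + \frac{5}{3 \left(5 + c\right)}$ ($w{\left(Y,c \right)} = -2 + \frac{\left(2 + 3\right) \frac{1}{5 + c}}{3} = -2 + \frac{5 \frac{1}{5 + c}}{3} = -2 + \frac{5}{3 \left(5 + c\right)}$)
$m{\left(Z,o \right)} = 2 Z o$ ($m{\left(Z,o \right)} = Z o + Z o = 2 Z o$)
$C 46 + m{\left(5,w{\left(-3,2 \right)} \right)} = \left(-5\right) 46 + 2 \cdot 5 \frac{-25 - 12}{3 \left(5 + 2\right)} = -230 + 2 \cdot 5 \frac{-25 - 12}{3 \cdot 7} = -230 + 2 \cdot 5 \cdot \frac{1}{3} \cdot \frac{1}{7} \left(-37\right) = -230 + 2 \cdot 5 \left(- \frac{37}{21}\right) = -230 - \frac{370}{21} = - \frac{5200}{21}$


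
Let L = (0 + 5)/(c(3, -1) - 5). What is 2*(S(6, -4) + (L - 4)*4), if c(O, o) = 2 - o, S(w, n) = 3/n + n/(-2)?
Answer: -99/2 ≈ -49.500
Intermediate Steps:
S(w, n) = 3/n - n/2 (S(w, n) = 3/n + n*(-½) = 3/n - n/2)
L = -5/2 (L = (0 + 5)/((2 - 1*(-1)) - 5) = 5/((2 + 1) - 5) = 5/(3 - 5) = 5/(-2) = 5*(-½) = -5/2 ≈ -2.5000)
2*(S(6, -4) + (L - 4)*4) = 2*((3/(-4) - ½*(-4)) + (-5/2 - 4)*4) = 2*((3*(-¼) + 2) - 13/2*4) = 2*((-¾ + 2) - 26) = 2*(5/4 - 26) = 2*(-99/4) = -99/2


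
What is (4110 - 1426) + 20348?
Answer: 23032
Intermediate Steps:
(4110 - 1426) + 20348 = 2684 + 20348 = 23032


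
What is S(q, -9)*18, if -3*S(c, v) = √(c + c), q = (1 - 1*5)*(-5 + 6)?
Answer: -12*I*√2 ≈ -16.971*I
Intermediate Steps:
q = -4 (q = (1 - 5)*1 = -4*1 = -4)
S(c, v) = -√2*√c/3 (S(c, v) = -√(c + c)/3 = -√2*√c/3)
S(q, -9)*18 = -√2*√(-4)/3*18 = -√2*2*I/3*18 = -2*I*√2/3*18 = -12*I*√2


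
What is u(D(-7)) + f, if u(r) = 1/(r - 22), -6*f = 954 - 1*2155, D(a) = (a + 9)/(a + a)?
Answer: 186113/930 ≈ 200.12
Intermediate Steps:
D(a) = (9 + a)/(2*a) (D(a) = (9 + a)/((2*a)) = (9 + a)*(1/(2*a)) = (9 + a)/(2*a))
f = 1201/6 (f = -(954 - 1*2155)/6 = -(954 - 2155)/6 = -⅙*(-1201) = 1201/6 ≈ 200.17)
u(r) = 1/(-22 + r)
u(D(-7)) + f = 1/(-22 + (½)*(9 - 7)/(-7)) + 1201/6 = 1/(-22 + (½)*(-⅐)*2) + 1201/6 = 1/(-22 - ⅐) + 1201/6 = 1/(-155/7) + 1201/6 = -7/155 + 1201/6 = 186113/930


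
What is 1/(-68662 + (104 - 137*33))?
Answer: -1/73079 ≈ -1.3684e-5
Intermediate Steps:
1/(-68662 + (104 - 137*33)) = 1/(-68662 + (104 - 4521)) = 1/(-68662 - 4417) = 1/(-73079) = -1/73079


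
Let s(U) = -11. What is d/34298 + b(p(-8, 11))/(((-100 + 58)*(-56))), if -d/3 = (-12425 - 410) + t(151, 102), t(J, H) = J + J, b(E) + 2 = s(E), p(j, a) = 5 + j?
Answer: 43993487/40334448 ≈ 1.0907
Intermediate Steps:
b(E) = -13 (b(E) = -2 - 11 = -13)
t(J, H) = 2*J
d = 37599 (d = -3*((-12425 - 410) + 2*151) = -3*(-12835 + 302) = -3*(-12533) = 37599)
d/34298 + b(p(-8, 11))/(((-100 + 58)*(-56))) = 37599/34298 - 13*(-1/(56*(-100 + 58))) = 37599*(1/34298) - 13/((-42*(-56))) = 37599/34298 - 13/2352 = 43993487/40334448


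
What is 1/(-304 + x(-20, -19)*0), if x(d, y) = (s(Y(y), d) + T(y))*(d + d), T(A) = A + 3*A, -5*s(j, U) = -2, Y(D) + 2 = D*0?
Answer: -1/304 ≈ -0.0032895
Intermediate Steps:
Y(D) = -2 (Y(D) = -2 + D*0 = -2 + 0 = -2)
s(j, U) = ⅖ (s(j, U) = -⅕*(-2) = ⅖)
T(A) = 4*A
x(d, y) = 2*d*(⅖ + 4*y) (x(d, y) = (⅖ + 4*y)*(d + d) = (⅖ + 4*y)*(2*d) = 2*d*(⅖ + 4*y))
1/(-304 + x(-20, -19)*0) = 1/(-304 + ((⅘)*(-20)*(1 + 10*(-19)))*0) = 1/(-304 + ((⅘)*(-20)*(1 - 190))*0) = 1/(-304 + ((⅘)*(-20)*(-189))*0) = 1/(-304 + 3024*0) = 1/(-304 + 0) = 1/(-304) = -1/304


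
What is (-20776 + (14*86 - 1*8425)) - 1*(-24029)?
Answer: -3968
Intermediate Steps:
(-20776 + (14*86 - 1*8425)) - 1*(-24029) = (-20776 + (1204 - 8425)) + 24029 = (-20776 - 7221) + 24029 = -27997 + 24029 = -3968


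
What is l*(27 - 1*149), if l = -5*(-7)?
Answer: -4270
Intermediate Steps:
l = 35
l*(27 - 1*149) = 35*(27 - 1*149) = 35*(27 - 149) = 35*(-122) = -4270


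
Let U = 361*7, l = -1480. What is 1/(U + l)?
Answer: 1/1047 ≈ 0.00095511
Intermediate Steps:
U = 2527
1/(U + l) = 1/(2527 - 1480) = 1/1047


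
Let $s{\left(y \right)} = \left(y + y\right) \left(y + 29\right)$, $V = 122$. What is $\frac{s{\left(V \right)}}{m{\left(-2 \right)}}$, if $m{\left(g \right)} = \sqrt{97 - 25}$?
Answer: $\frac{9211 \sqrt{2}}{3} \approx 4342.1$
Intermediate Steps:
$s{\left(y \right)} = 2 y \left(29 + y\right)$
$m{\left(g \right)} = 6 \sqrt{2}$ ($m{\left(g \right)} = \sqrt{72} = 6 \sqrt{2}$)
$\frac{s{\left(V \right)}}{m{\left(-2 \right)}} = \frac{2 \cdot 122 \left(29 + 122\right)}{6 \sqrt{2}} = 2 \cdot 122 \cdot 151 \frac{\sqrt{2}}{12} = 36844 \frac{\sqrt{2}}{12} = \frac{9211 \sqrt{2}}{3}$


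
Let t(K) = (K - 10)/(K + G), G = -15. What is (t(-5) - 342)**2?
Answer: 1863225/16 ≈ 1.1645e+5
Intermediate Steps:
t(K) = (-10 + K)/(-15 + K) (t(K) = (K - 10)/(K - 15) = (-10 + K)/(-15 + K))
(t(-5) - 342)**2 = ((-10 - 5)/(-15 - 5) - 342)**2 = (-15/(-20) - 342)**2 = (-1/20*(-15) - 342)**2 = (3/4 - 342)**2 = (-1365/4)**2 = 1863225/16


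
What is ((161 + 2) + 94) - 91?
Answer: 166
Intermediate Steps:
((161 + 2) + 94) - 91 = (163 + 94) - 91 = 257 - 91 = 166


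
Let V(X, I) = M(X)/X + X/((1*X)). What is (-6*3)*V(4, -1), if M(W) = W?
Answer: -36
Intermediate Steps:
V(X, I) = 2 (V(X, I) = X/X + X/((1*X)) = 1 + X/X = 1 + 1 = 2)
(-6*3)*V(4, -1) = -6*3*2 = -18*2 = -36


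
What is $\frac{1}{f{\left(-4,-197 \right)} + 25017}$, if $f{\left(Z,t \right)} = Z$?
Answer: $\frac{1}{25013} \approx 3.9979 \cdot 10^{-5}$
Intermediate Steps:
$\frac{1}{f{\left(-4,-197 \right)} + 25017} = \frac{1}{-4 + 25017} = \frac{1}{25013}$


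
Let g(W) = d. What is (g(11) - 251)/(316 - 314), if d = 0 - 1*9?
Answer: -130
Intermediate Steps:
d = -9 (d = 0 - 9 = -9)
g(W) = -9
(g(11) - 251)/(316 - 314) = (-9 - 251)/(316 - 314) = -260/2 = -260*½ = -130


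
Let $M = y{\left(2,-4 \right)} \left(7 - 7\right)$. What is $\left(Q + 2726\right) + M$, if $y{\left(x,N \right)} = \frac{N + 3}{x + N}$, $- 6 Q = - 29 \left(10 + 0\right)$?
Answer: $\frac{8323}{3} \approx 2774.3$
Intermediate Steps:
$Q = \frac{145}{3}$ ($Q = - \frac{\left(-29\right) \left(10 + 0\right)}{6} = - \frac{\left(-29\right) 10}{6} = \left(- \frac{1}{6}\right) \left(-290\right) = \frac{145}{3} \approx 48.333$)
$y{\left(x,N \right)} = \frac{3 + N}{N + x}$
$M = 0$ ($M = \frac{3 - 4}{-4 + 2} \left(7 - 7\right) = \frac{1}{-2} \left(-1\right) 0 = \left(- \frac{1}{2}\right) \left(-1\right) 0 = \frac{1}{2} \cdot 0 = 0$)
$\left(Q + 2726\right) + M = \left(\frac{145}{3} + 2726\right) + 0 = \frac{8323}{3} + 0 = \frac{8323}{3}$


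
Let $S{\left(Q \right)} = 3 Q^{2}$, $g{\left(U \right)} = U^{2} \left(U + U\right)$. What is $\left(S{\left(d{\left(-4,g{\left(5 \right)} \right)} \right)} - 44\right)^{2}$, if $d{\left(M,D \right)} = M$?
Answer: $16$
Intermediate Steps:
$g{\left(U \right)} = 2 U^{3}$ ($g{\left(U \right)} = U^{2} \cdot 2 U = 2 U^{3}$)
$\left(S{\left(d{\left(-4,g{\left(5 \right)} \right)} \right)} - 44\right)^{2} = \left(3 \left(-4\right)^{2} - 44\right)^{2} = \left(3 \cdot 16 - 44\right)^{2} = \left(48 - 44\right)^{2} = 4^{2} = 16$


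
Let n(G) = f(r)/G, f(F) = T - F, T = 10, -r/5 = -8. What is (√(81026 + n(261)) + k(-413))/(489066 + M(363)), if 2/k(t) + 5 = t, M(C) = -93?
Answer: -1/102195357 + 2*√153321231/42540651 ≈ 0.00058213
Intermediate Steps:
r = 40 (r = -5*(-8) = 40)
f(F) = 10 - F
n(G) = -30/G (n(G) = (10 - 1*40)/G = (10 - 40)/G = -30/G)
k(t) = 2/(-5 + t)
(√(81026 + n(261)) + k(-413))/(489066 + M(363)) = (√(81026 - 30/261) + 2/(-5 - 413))/(489066 - 93) = (√(81026 - 30*1/261) + 2/(-418))/488973 = (√(81026 - 10/87) + 2*(-1/418))*(1/488973) = (√(7049252/87) - 1/209)*(1/488973) = (2*√153321231/87 - 1/209)*(1/488973) = (-1/209 + 2*√153321231/87)*(1/488973) = -1/102195357 + 2*√153321231/42540651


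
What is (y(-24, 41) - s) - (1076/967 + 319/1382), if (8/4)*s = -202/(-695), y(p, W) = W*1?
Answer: 36697695261/928793830 ≈ 39.511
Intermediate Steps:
y(p, W) = W
s = 101/695 (s = (-202/(-695))/2 = (-202*(-1/695))/2 = (½)*(202/695) = 101/695 ≈ 0.14532)
(y(-24, 41) - s) - (1076/967 + 319/1382) = (41 - 1*101/695) - (1076/967 + 319/1382) = (41 - 101/695) - (1076*(1/967) + 319*(1/1382)) = 28394/695 - (1076/967 + 319/1382) = 28394/695 - 1*1795505/1336394 = 28394/695 - 1795505/1336394 = 36697695261/928793830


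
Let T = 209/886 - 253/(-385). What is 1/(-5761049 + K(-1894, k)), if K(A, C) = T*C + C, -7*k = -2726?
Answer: -108535/625195441026 ≈ -1.7360e-7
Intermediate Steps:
T = 27693/31010 (T = 209*(1/886) - 253*(-1/385) = 209/886 + 23/35 = 27693/31010 ≈ 0.89303)
k = 2726/7 (k = -⅐*(-2726) = 2726/7 ≈ 389.43)
K(A, C) = 58703*C/31010 (K(A, C) = 27693*C/31010 + C = 58703*C/31010)
1/(-5761049 + K(-1894, k)) = 1/(-5761049 + (58703/31010)*(2726/7)) = 1/(-5761049 + 80012189/108535) = 1/(-625195441026/108535) = -108535/625195441026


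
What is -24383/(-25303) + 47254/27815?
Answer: 1873881107/703802945 ≈ 2.6625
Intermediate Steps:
-24383/(-25303) + 47254/27815 = -24383*(-1/25303) + 47254*(1/27815) = 24383/25303 + 47254/27815 = 1873881107/703802945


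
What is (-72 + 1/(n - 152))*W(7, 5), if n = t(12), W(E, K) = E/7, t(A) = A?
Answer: -10081/140 ≈ -72.007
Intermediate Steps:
W(E, K) = E/7 (W(E, K) = E*(⅐) = E/7)
n = 12
(-72 + 1/(n - 152))*W(7, 5) = (-72 + 1/(12 - 152))*((⅐)*7) = (-72 + 1/(-140))*1 = (-72 - 1/140)*1 = -10081/140*1 = -10081/140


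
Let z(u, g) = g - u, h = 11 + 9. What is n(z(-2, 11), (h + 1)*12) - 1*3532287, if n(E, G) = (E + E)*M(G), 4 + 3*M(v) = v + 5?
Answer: -10590283/3 ≈ -3.5301e+6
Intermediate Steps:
M(v) = ⅓ + v/3 (M(v) = -4/3 + (v + 5)/3 = -4/3 + (5 + v)/3 = -4/3 + (5/3 + v/3) = ⅓ + v/3)
h = 20
n(E, G) = 2*E*(⅓ + G/3) (n(E, G) = (E + E)*(⅓ + G/3) = (2*E)*(⅓ + G/3) = 2*E*(⅓ + G/3))
n(z(-2, 11), (h + 1)*12) - 1*3532287 = 2*(11 - 1*(-2))*(1 + (20 + 1)*12)/3 - 1*3532287 = 2*(11 + 2)*(1 + 21*12)/3 - 3532287 = (⅔)*13*(1 + 252) - 3532287 = (⅔)*13*253 - 3532287 = 6578/3 - 3532287 = -10590283/3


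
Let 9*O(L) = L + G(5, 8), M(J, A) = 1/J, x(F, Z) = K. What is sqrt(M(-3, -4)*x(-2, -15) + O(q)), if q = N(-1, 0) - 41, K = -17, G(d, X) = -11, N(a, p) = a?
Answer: I*sqrt(2)/3 ≈ 0.4714*I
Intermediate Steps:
x(F, Z) = -17
q = -42 (q = -1 - 41 = -42)
O(L) = -11/9 + L/9 (O(L) = (L - 11)/9 = (-11 + L)/9 = -11/9 + L/9)
sqrt(M(-3, -4)*x(-2, -15) + O(q)) = sqrt(-17/(-3) + (-11/9 + (1/9)*(-42))) = sqrt(-1/3*(-17) + (-11/9 - 14/3)) = sqrt(17/3 - 53/9) = sqrt(-2/9) = I*sqrt(2)/3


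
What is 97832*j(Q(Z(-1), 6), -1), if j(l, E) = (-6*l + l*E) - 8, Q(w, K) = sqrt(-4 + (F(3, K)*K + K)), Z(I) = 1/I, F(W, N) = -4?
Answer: -782656 - 684824*I*sqrt(22) ≈ -7.8266e+5 - 3.2121e+6*I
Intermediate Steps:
Q(w, K) = sqrt(-4 - 3*K) (Q(w, K) = sqrt(-4 + (-4*K + K)) = sqrt(-4 - 3*K))
j(l, E) = -8 - 6*l + E*l (j(l, E) = (-6*l + E*l) - 8 = -8 - 6*l + E*l)
97832*j(Q(Z(-1), 6), -1) = 97832*(-8 - 6*sqrt(-4 - 3*6) - sqrt(-4 - 3*6)) = 97832*(-8 - 6*sqrt(-4 - 18) - sqrt(-4 - 18)) = 97832*(-8 - 6*I*sqrt(22) - sqrt(-22)) = 97832*(-8 - 6*I*sqrt(22) - I*sqrt(22)) = 97832*(-8 - 7*I*sqrt(22)) = -782656 - 684824*I*sqrt(22)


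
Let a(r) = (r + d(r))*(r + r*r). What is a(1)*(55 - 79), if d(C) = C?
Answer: -96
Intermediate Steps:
a(r) = 2*r*(r + r**2) (a(r) = (r + r)*(r + r*r) = (2*r)*(r + r**2) = 2*r*(r + r**2))
a(1)*(55 - 79) = (2*1**2*(1 + 1))*(55 - 79) = (2*1*2)*(-24) = 4*(-24) = -96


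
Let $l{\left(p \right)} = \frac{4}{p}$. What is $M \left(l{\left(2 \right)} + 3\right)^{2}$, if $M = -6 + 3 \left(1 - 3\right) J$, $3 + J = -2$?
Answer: $600$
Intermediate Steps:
$J = -5$ ($J = -3 - 2 = -5$)
$M = 24$ ($M = -6 + 3 \left(1 - 3\right) \left(-5\right) = -6 + 3 \left(-2\right) \left(-5\right) = -6 - -30 = -6 + 30 = 24$)
$M \left(l{\left(2 \right)} + 3\right)^{2} = 24 \left(\frac{4}{2} + 3\right)^{2} = 24 \left(4 \cdot \frac{1}{2} + 3\right)^{2} = 24 \left(2 + 3\right)^{2} = 24 \cdot 5^{2} = 24 \cdot 25 = 600$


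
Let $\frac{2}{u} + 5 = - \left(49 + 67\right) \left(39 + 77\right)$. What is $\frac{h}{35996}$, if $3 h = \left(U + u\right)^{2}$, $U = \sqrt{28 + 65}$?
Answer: $\frac{16851462457}{19567265885748} - \frac{\sqrt{93}}{363406617} \approx 0.00086118$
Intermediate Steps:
$u = - \frac{2}{13461}$ ($u = \frac{2}{-5 - \left(49 + 67\right) \left(39 + 77\right)} = \frac{2}{-5 - 116 \cdot 116} = \frac{2}{-5 - 13456} = \frac{2}{-13461} = 2 \left(- \frac{1}{13461}\right) = - \frac{2}{13461} \approx -0.00014858$)
$U = \sqrt{93} \approx 9.6436$
$h = \frac{\left(- \frac{2}{13461} + \sqrt{93}\right)^{2}}{3}$ ($h = \frac{\left(\sqrt{93} - \frac{2}{13461}\right)^{2}}{3} = \frac{\left(- \frac{2}{13461} + \sqrt{93}\right)^{2}}{3} \approx 30.999$)
$\frac{h}{35996} = \frac{\frac{16851462457}{543595563} - \frac{4 \sqrt{93}}{40383}}{35996} = \left(\frac{16851462457}{543595563} - \frac{4 \sqrt{93}}{40383}\right) \frac{1}{35996} = \frac{16851462457}{19567265885748} - \frac{\sqrt{93}}{363406617}$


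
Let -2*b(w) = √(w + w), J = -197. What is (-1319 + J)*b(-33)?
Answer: 758*I*√66 ≈ 6158.0*I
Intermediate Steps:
b(w) = -√2*√w/2 (b(w) = -√(w + w)/2 = -√2*√w/2)
(-1319 + J)*b(-33) = (-1319 - 197)*(-√2*√(-33)/2) = -(-758)*√2*I*√33 = -(-758)*I*√66 = 758*I*√66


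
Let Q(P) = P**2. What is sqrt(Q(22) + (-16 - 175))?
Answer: sqrt(293) ≈ 17.117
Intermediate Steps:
sqrt(Q(22) + (-16 - 175)) = sqrt(22**2 + (-16 - 175)) = sqrt(484 - 191) = sqrt(293)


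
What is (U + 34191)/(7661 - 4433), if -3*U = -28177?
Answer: 65375/4842 ≈ 13.502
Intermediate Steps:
U = 28177/3 (U = -⅓*(-28177) = 28177/3 ≈ 9392.3)
(U + 34191)/(7661 - 4433) = (28177/3 + 34191)/(7661 - 4433) = (130750/3)/3228 = (130750/3)*(1/3228) = 65375/4842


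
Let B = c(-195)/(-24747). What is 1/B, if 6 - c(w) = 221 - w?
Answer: 24747/410 ≈ 60.359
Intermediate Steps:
c(w) = -215 + w (c(w) = 6 - (221 - w) = 6 + (-221 + w) = -215 + w)
B = 410/24747 (B = (-215 - 195)/(-24747) = -410*(-1/24747) = 410/24747 ≈ 0.016568)
1/B = 1/(410/24747) = 24747/410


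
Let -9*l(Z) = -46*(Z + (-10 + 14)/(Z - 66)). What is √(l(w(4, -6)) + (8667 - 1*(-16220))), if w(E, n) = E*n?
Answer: √50147315/45 ≈ 157.37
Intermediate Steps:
l(Z) = 46*Z/9 + 184/(9*(-66 + Z)) (l(Z) = -(-46)*(Z + (-10 + 14)/(Z - 66))/9 = -(-46)*(Z + 4/(-66 + Z))/9 = -(-184/(-66 + Z) - 46*Z)/9 = 46*Z/9 + 184/(9*(-66 + Z)))
√(l(w(4, -6)) + (8667 - 1*(-16220))) = √(46*(4 + (4*(-6))² - 264*(-6))/(9*(-66 + 4*(-6))) + (8667 - 1*(-16220))) = √(46*(4 + (-24)² - 66*(-24))/(9*(-66 - 24)) + (8667 + 16220)) = √((46/9)*(4 + 576 + 1584)/(-90) + 24887) = √((46/9)*(-1/90)*2164 + 24887) = √(-49772/405 + 24887) = √(10029463/405) = √50147315/45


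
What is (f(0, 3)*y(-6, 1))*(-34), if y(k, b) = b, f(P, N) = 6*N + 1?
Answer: -646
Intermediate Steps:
f(P, N) = 1 + 6*N
(f(0, 3)*y(-6, 1))*(-34) = ((1 + 6*3)*1)*(-34) = ((1 + 18)*1)*(-34) = (19*1)*(-34) = 19*(-34) = -646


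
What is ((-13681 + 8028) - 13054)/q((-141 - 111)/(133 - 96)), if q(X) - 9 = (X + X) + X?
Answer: 692159/423 ≈ 1636.3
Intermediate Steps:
q(X) = 9 + 3*X (q(X) = 9 + ((X + X) + X) = 9 + (2*X + X) = 9 + 3*X)
((-13681 + 8028) - 13054)/q((-141 - 111)/(133 - 96)) = ((-13681 + 8028) - 13054)/(9 + 3*((-141 - 111)/(133 - 96))) = (-5653 - 13054)/(9 + 3*(-252/37)) = -18707/(9 + 3*(-252*1/37)) = -18707/(9 + 3*(-252/37)) = -18707/(9 - 756/37) = -18707/(-423/37) = -18707*(-37/423) = 692159/423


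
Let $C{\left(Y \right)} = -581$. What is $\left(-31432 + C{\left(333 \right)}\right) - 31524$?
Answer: $-63537$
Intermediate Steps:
$\left(-31432 + C{\left(333 \right)}\right) - 31524 = \left(-31432 - 581\right) - 31524 = -32013 - 31524 = -63537$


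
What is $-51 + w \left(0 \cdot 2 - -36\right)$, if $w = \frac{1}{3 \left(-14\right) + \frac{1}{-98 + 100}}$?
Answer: $- \frac{4305}{83} \approx -51.867$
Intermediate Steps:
$w = - \frac{2}{83}$ ($w = \frac{1}{-42 + \frac{1}{2}} = \frac{1}{- \frac{83}{2}} = - \frac{2}{83} \approx -0.024096$)
$-51 + w \left(0 \cdot 2 - -36\right) = -51 - \frac{2 \left(0 \cdot 2 - -36\right)}{83} = -51 - \frac{2 \left(0 + 36\right)}{83} = -51 - \frac{72}{83} = - \frac{4305}{83}$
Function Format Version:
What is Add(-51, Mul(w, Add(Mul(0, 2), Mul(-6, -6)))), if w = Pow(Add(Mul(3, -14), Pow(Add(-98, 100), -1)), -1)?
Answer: Rational(-4305, 83) ≈ -51.867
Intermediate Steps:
w = Rational(-2, 83) (w = Pow(Add(-42, Pow(2, -1)), -1) = Pow(Add(-42, Rational(1, 2)), -1) = Pow(Rational(-83, 2), -1) = Rational(-2, 83) ≈ -0.024096)
Add(-51, Mul(w, Add(Mul(0, 2), Mul(-6, -6)))) = Add(-51, Mul(Rational(-2, 83), Add(Mul(0, 2), Mul(-6, -6)))) = Add(-51, Mul(Rational(-2, 83), Add(0, 36))) = Add(-51, Mul(Rational(-2, 83), 36)) = Add(-51, Rational(-72, 83)) = Rational(-4305, 83)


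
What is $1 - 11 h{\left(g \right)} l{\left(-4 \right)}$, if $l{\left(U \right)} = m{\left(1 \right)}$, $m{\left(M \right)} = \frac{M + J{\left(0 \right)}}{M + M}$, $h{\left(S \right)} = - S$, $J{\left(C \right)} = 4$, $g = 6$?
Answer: $165$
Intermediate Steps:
$m{\left(M \right)} = \frac{4 + M}{2 M}$ ($m{\left(M \right)} = \frac{M + 4}{M + M} = \frac{4 + M}{2 M}$)
$l{\left(U \right)} = \frac{5}{2}$ ($l{\left(U \right)} = \frac{4 + 1}{2 \cdot 1} = \frac{1}{2} \cdot 1 \cdot 5 = \frac{5}{2}$)
$1 - 11 h{\left(g \right)} l{\left(-4 \right)} = 1 - 11 \left(\left(-1\right) 6\right) \frac{5}{2} = 1 \left(-11\right) \left(-6\right) \frac{5}{2} = 1 \cdot 66 \cdot \frac{5}{2} = 1 \cdot 165 = 165$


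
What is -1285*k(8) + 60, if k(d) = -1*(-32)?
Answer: -41060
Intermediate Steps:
k(d) = 32
-1285*k(8) + 60 = -1285*32 + 60 = -41120 + 60 = -41060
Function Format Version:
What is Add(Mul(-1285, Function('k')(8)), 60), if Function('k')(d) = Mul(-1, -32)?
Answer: -41060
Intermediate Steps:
Function('k')(d) = 32
Add(Mul(-1285, Function('k')(8)), 60) = Add(Mul(-1285, 32), 60) = Add(-41120, 60) = -41060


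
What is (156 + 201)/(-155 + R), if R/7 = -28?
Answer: -119/117 ≈ -1.0171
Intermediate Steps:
R = -196 (R = 7*(-28) = -196)
(156 + 201)/(-155 + R) = (156 + 201)/(-155 - 196) = 357/(-351) = 357*(-1/351) = -119/117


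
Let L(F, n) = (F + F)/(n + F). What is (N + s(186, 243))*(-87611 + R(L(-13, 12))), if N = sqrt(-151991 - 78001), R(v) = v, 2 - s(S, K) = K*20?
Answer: 425487930 - 6481290*I*sqrt(42) ≈ 4.2549e+8 - 4.2004e+7*I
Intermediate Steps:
L(F, n) = 2*F/(F + n) (L(F, n) = (2*F)/(F + n) = 2*F/(F + n))
s(S, K) = 2 - 20*K (s(S, K) = 2 - K*20 = 2 - 20*K)
N = 74*I*sqrt(42) (N = sqrt(-229992) = 74*I*sqrt(42) ≈ 479.57*I)
(N + s(186, 243))*(-87611 + R(L(-13, 12))) = (74*I*sqrt(42) + (2 - 20*243))*(-87611 + 2*(-13)/(-13 + 12)) = (74*I*sqrt(42) + (2 - 4860))*(-87611 + 2*(-13)/(-1)) = (74*I*sqrt(42) - 4858)*(-87611 + 2*(-13)*(-1)) = (-4858 + 74*I*sqrt(42))*(-87611 + 26) = (-4858 + 74*I*sqrt(42))*(-87585) = 425487930 - 6481290*I*sqrt(42)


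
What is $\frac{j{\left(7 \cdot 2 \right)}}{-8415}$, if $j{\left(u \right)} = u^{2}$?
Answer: $- \frac{196}{8415} \approx -0.023292$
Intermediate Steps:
$\frac{j{\left(7 \cdot 2 \right)}}{-8415} = \frac{\left(7 \cdot 2\right)^{2}}{-8415} = 14^{2} \left(- \frac{1}{8415}\right) = 196 \left(- \frac{1}{8415}\right) = - \frac{196}{8415}$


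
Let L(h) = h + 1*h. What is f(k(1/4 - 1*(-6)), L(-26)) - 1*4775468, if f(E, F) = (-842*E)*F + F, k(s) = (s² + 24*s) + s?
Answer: 7552085/2 ≈ 3.7760e+6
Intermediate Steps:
k(s) = s² + 25*s
L(h) = 2*h (L(h) = h + h = 2*h)
f(E, F) = F - 842*E*F (f(E, F) = -842*E*F + F = F - 842*E*F)
f(k(1/4 - 1*(-6)), L(-26)) - 1*4775468 = (2*(-26))*(1 - 842*(1/4 - 1*(-6))*(25 + (1/4 - 1*(-6)))) - 1*4775468 = -52*(1 - 842*(¼ + 6)*(25 + (¼ + 6))) - 4775468 = -52*(1 - 10525*(25 + 25/4)/2) - 4775468 = -52*(1 - 10525*125/(2*4)) - 4775468 = -52*(1 - 842*3125/16) - 4775468 = -52*(1 - 1315625/8) - 4775468 = -52*(-1315617/8) - 4775468 = 17103021/2 - 4775468 = 7552085/2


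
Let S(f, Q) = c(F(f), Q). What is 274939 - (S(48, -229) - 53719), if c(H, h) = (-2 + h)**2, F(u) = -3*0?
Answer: 275297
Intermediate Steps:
F(u) = 0
S(f, Q) = (-2 + Q)**2
274939 - (S(48, -229) - 53719) = 274939 - ((-2 - 229)**2 - 53719) = 274939 - ((-231)**2 - 53719) = 274939 - (53361 - 53719) = 274939 - 1*(-358) = 274939 + 358 = 275297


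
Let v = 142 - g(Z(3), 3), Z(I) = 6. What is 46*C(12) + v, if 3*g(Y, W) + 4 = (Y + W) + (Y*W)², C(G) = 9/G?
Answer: 401/6 ≈ 66.833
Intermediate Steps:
g(Y, W) = -4/3 + W/3 + Y/3 + W²*Y²/3 (g(Y, W) = -4/3 + ((Y + W) + (Y*W)²)/3 = -4/3 + ((W + Y) + (W*Y)²)/3 = -4/3 + ((W + Y) + W²*Y²)/3 = -4/3 + (W + Y + W²*Y²)/3 = -4/3 + (W/3 + Y/3 + W²*Y²/3) = -4/3 + W/3 + Y/3 + W²*Y²/3)
v = 97/3 (v = 142 - (-4/3 + (⅓)*3 + (⅓)*6 + (⅓)*3²*6²) = 142 - (-4/3 + 1 + 2 + (⅓)*9*36) = 142 - (-4/3 + 1 + 2 + 108) = 142 - 1*329/3 = 142 - 329/3 = 97/3 ≈ 32.333)
46*C(12) + v = 46*(9/12) + 97/3 = 46*(9*(1/12)) + 97/3 = 46*(¾) + 97/3 = 69/2 + 97/3 = 401/6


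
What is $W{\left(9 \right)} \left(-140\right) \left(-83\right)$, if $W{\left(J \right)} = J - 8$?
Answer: $11620$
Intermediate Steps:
$W{\left(J \right)} = -8 + J$
$W{\left(9 \right)} \left(-140\right) \left(-83\right) = \left(-8 + 9\right) \left(-140\right) \left(-83\right) = 1 \left(-140\right) \left(-83\right) = \left(-140\right) \left(-83\right) = 11620$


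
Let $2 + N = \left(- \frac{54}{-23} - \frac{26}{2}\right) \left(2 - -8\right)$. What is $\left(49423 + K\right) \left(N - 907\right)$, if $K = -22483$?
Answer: $- \frac{629237580}{23} \approx -2.7358 \cdot 10^{7}$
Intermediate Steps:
$N = - \frac{2496}{23}$ ($N = -2 + \left(- \frac{54}{-23} - \frac{26}{2}\right) \left(2 - -8\right) = -2 + \left(\left(-54\right) \left(- \frac{1}{23}\right) - 13\right) \left(2 + 8\right) = -2 + \left(\frac{54}{23} - 13\right) 10 = -2 - \frac{2450}{23} = - \frac{2496}{23} \approx -108.52$)
$\left(49423 + K\right) \left(N - 907\right) = \left(49423 - 22483\right) \left(- \frac{2496}{23} - 907\right) = 26940 \left(- \frac{23357}{23}\right) = - \frac{629237580}{23}$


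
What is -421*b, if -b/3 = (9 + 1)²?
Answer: 126300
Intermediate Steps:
b = -300 (b = -3*(9 + 1)² = -3*10² = -3*100 = -300)
-421*b = -421*(-300) = 126300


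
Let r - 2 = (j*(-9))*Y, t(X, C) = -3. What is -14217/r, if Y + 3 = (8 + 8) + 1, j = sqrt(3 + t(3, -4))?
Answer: -14217/2 ≈ -7108.5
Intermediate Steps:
j = 0 (j = sqrt(3 - 3) = sqrt(0) = 0)
Y = 14 (Y = -3 + ((8 + 8) + 1) = -3 + (16 + 1) = -3 + 17 = 14)
r = 2 (r = 2 + (0*(-9))*14 = 2 + 0*14 = 2 + 0 = 2)
-14217/r = -14217/2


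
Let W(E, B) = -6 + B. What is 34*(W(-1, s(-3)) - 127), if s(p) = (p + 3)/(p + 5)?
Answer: -4522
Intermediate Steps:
s(p) = (3 + p)/(5 + p)
34*(W(-1, s(-3)) - 127) = 34*((-6 + (3 - 3)/(5 - 3)) - 127) = 34*((-6 + 0/2) - 127) = 34*((-6 + (½)*0) - 127) = 34*((-6 + 0) - 127) = 34*(-6 - 127) = 34*(-133) = -4522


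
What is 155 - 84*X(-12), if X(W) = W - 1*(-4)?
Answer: 827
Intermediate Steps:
X(W) = 4 + W (X(W) = W + 4 = 4 + W)
155 - 84*X(-12) = 155 - 84*(4 - 12) = 155 - 84*(-8) = 155 + 672 = 827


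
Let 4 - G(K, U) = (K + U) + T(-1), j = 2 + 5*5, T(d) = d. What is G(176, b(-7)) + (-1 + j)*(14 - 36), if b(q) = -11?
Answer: -732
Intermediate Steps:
j = 27 (j = 2 + 25 = 27)
G(K, U) = 5 - K - U (G(K, U) = 4 - ((K + U) - 1) = 4 - (-1 + K + U) = 4 + (1 - K - U) = 5 - K - U)
G(176, b(-7)) + (-1 + j)*(14 - 36) = (5 - 1*176 - 1*(-11)) + (-1 + 27)*(14 - 36) = (5 - 176 + 11) + 26*(-22) = -160 - 572 = -732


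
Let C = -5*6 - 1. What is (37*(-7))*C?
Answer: 8029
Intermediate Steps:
C = -31 (C = -30 - 1 = -31)
(37*(-7))*C = (37*(-7))*(-31) = -259*(-31) = 8029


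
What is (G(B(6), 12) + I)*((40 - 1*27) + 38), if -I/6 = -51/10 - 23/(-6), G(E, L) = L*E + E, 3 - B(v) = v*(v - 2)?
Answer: -67677/5 ≈ -13535.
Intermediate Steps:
B(v) = 3 - v*(-2 + v) (B(v) = 3 - v*(v - 2) = 3 - v*(-2 + v))
G(E, L) = E + E*L (G(E, L) = E*L + E = E + E*L)
I = 38/5 (I = -6*(-51/10 - 23/(-6)) = -6*(-51*⅒ - 23*(-⅙)) = -6*(-51/10 + 23/6) = -6*(-19/15) = 38/5 ≈ 7.6000)
(G(B(6), 12) + I)*((40 - 1*27) + 38) = ((3 - 1*6² + 2*6)*(1 + 12) + 38/5)*((40 - 1*27) + 38) = ((3 - 1*36 + 12)*13 + 38/5)*((40 - 27) + 38) = ((3 - 36 + 12)*13 + 38/5)*(13 + 38) = (-21*13 + 38/5)*51 = (-273 + 38/5)*51 = -1327/5*51 = -67677/5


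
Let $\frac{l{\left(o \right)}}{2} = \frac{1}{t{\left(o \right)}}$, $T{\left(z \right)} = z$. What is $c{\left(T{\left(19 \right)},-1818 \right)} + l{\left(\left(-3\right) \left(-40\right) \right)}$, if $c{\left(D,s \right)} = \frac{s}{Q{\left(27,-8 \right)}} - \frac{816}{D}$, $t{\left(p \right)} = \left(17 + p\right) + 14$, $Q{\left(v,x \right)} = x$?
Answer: $\frac{2115209}{11476} \approx 184.32$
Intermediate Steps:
$t{\left(p \right)} = 31 + p$
$c{\left(D,s \right)} = - \frac{816}{D} - \frac{s}{8}$ ($c{\left(D,s \right)} = \frac{s}{-8} - \frac{816}{D} = s \left(- \frac{1}{8}\right) - \frac{816}{D} = - \frac{s}{8} - \frac{816}{D} = - \frac{816}{D} - \frac{s}{8}$)
$l{\left(o \right)} = \frac{2}{31 + o}$
$c{\left(T{\left(19 \right)},-1818 \right)} + l{\left(\left(-3\right) \left(-40\right) \right)} = \left(- \frac{816}{19} - - \frac{909}{4}\right) + \frac{2}{31 - -120} = \left(\left(-816\right) \frac{1}{19} + \frac{909}{4}\right) + \frac{2}{31 + 120} = \left(- \frac{816}{19} + \frac{909}{4}\right) + \frac{2}{151} = \frac{14007}{76} + 2 \cdot \frac{1}{151} = \frac{14007}{76} + \frac{2}{151} = \frac{2115209}{11476}$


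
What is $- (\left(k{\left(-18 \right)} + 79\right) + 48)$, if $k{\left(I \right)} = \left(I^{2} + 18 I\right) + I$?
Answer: $-109$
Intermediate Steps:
$k{\left(I \right)} = I^{2} + 19 I$
$- (\left(k{\left(-18 \right)} + 79\right) + 48) = - (\left(- 18 \left(19 - 18\right) + 79\right) + 48) = - (\left(\left(-18\right) 1 + 79\right) + 48) = - (\left(-18 + 79\right) + 48) = - (61 + 48) = \left(-1\right) 109 = -109$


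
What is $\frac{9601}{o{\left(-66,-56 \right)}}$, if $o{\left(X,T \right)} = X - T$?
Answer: $- \frac{9601}{10} \approx -960.1$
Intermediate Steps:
$\frac{9601}{o{\left(-66,-56 \right)}} = \frac{9601}{-66 - -56} = \frac{9601}{-66 + 56} = \frac{9601}{-10} = 9601 \left(- \frac{1}{10}\right) = - \frac{9601}{10}$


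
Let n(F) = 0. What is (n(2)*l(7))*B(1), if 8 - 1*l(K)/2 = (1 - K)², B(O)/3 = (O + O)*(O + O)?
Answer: 0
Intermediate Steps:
B(O) = 12*O² (B(O) = 3*((O + O)*(O + O)) = 3*((2*O)*(2*O)) = 3*(4*O²) = 12*O²)
l(K) = 16 - 2*(1 - K)²
(n(2)*l(7))*B(1) = (0*(16 - 2*(-1 + 7)²))*(12*1²) = (0*(16 - 2*6²))*(12*1) = (0*(16 - 2*36))*12 = (0*(16 - 72))*12 = (0*(-56))*12 = 0*12 = 0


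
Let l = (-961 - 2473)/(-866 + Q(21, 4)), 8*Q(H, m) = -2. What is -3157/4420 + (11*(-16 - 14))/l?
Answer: -18740491/223210 ≈ -83.959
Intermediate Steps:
Q(H, m) = -¼ (Q(H, m) = (⅛)*(-2) = -¼)
l = 13736/3465 (l = (-961 - 2473)/(-866 - ¼) = -3434/(-3465/4) = -3434*(-4/3465) = 13736/3465 ≈ 3.9642)
-3157/4420 + (11*(-16 - 14))/l = -3157/4420 + (11*(-16 - 14))/(13736/3465) = -3157*1/4420 + (11*(-30))*(3465/13736) = -3157/4420 - 330*3465/13736 = -3157/4420 - 571725/6868 = -18740491/223210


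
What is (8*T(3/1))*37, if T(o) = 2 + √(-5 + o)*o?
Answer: 592 + 888*I*√2 ≈ 592.0 + 1255.8*I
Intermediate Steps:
T(o) = 2 + o*√(-5 + o)
(8*T(3/1))*37 = (8*(2 + (3/1)*√(-5 + 3/1)))*37 = (8*(2 + (3*1)*√(-5 + 3*1)))*37 = (8*(2 + 3*√(-5 + 3)))*37 = (8*(2 + 3*√(-2)))*37 = (8*(2 + 3*(I*√2)))*37 = (8*(2 + 3*I*√2))*37 = (16 + 24*I*√2)*37 = 592 + 888*I*√2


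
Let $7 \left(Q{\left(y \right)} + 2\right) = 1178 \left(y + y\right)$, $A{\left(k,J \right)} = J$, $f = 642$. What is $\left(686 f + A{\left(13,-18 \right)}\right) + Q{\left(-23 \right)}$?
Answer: $\frac{3028556}{7} \approx 4.3265 \cdot 10^{5}$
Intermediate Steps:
$Q{\left(y \right)} = -2 + \frac{2356 y}{7}$ ($Q{\left(y \right)} = -2 + \frac{1178 \left(y + y\right)}{7} = -2 + \frac{1178 \cdot 2 y}{7} = -2 + \frac{2356 y}{7}$)
$\left(686 f + A{\left(13,-18 \right)}\right) + Q{\left(-23 \right)} = \left(686 \cdot 642 - 18\right) + \left(-2 + \frac{2356}{7} \left(-23\right)\right) = \left(440412 - 18\right) - \frac{54202}{7} = 440394 - \frac{54202}{7} = \frac{3028556}{7}$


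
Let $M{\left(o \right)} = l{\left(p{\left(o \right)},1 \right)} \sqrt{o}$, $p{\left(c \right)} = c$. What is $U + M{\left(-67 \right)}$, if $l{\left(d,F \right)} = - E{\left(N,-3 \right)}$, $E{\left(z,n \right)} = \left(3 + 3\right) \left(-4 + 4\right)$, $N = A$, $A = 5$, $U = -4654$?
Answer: $-4654$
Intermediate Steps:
$N = 5$
$E{\left(z,n \right)} = 0$ ($E{\left(z,n \right)} = 6 \cdot 0 = 0$)
$l{\left(d,F \right)} = 0$ ($l{\left(d,F \right)} = \left(-1\right) 0 = 0$)
$M{\left(o \right)} = 0$ ($M{\left(o \right)} = 0 \sqrt{o} = 0$)
$U + M{\left(-67 \right)} = -4654 + 0 = -4654$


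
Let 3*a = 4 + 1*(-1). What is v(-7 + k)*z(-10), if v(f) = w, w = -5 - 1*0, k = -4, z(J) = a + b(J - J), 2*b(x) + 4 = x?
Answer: 5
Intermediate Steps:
b(x) = -2 + x/2
a = 1 (a = (4 + 1*(-1))/3 = (4 - 1)/3 = (⅓)*3 = 1)
z(J) = -1 (z(J) = 1 + (-2 + (J - J)/2) = 1 + (-2 + (½)*0) = 1 + (-2 + 0) = 1 - 2 = -1)
w = -5 (w = -5 + 0 = -5)
v(f) = -5
v(-7 + k)*z(-10) = -5*(-1) = 5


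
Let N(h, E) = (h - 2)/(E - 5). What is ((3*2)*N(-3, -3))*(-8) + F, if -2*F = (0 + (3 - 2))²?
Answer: -61/2 ≈ -30.500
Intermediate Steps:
N(h, E) = (-2 + h)/(-5 + E)
F = -½ (F = -(0 + (3 - 2))²/2 = -(0 + 1)²/2 = -½*1² = -½*1 = -½ ≈ -0.50000)
((3*2)*N(-3, -3))*(-8) + F = ((3*2)*((-2 - 3)/(-5 - 3)))*(-8) - ½ = (6*(-5/(-8)))*(-8) - ½ = (6*(-⅛*(-5)))*(-8) - ½ = (6*(5/8))*(-8) - ½ = (15/4)*(-8) - ½ = -30 - ½ = -61/2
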